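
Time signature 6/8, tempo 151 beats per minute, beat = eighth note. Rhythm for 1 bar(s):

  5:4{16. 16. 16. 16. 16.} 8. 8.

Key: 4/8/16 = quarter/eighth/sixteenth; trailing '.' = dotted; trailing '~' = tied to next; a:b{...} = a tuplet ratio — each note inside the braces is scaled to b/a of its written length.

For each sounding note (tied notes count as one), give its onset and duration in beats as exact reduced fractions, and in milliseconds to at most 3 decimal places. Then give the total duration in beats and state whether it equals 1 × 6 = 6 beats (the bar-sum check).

1) 0.0ms=0b +238.411ms=3/5b
2) 238.411ms=3/5b +238.411ms=3/5b
3) 476.821ms=6/5b +238.411ms=3/5b
4) 715.232ms=9/5b +238.411ms=3/5b
5) 953.642ms=12/5b +238.411ms=3/5b
6) 1192.053ms=3b +596.026ms=3/2b
7) 1788.079ms=9/2b +596.026ms=3/2b
Σ=6b of 6 (151bpm 6/8) — PASS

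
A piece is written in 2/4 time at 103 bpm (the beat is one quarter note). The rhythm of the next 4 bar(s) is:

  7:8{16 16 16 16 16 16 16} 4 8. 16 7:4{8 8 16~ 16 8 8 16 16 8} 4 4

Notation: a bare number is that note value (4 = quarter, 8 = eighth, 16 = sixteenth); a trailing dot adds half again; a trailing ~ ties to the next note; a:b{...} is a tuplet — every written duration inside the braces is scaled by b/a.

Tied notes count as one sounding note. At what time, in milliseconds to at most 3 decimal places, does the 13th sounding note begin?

note 13 onset = 32/7b = 2662.968ms

1. 0.0ms @ 0 + 166.436ms (2/7)
2. 166.436ms @ 2/7 + 166.436ms (2/7)
3. 332.871ms @ 4/7 + 166.436ms (2/7)
4. 499.307ms @ 6/7 + 166.436ms (2/7)
5. 665.742ms @ 8/7 + 166.436ms (2/7)
6. 832.178ms @ 10/7 + 166.436ms (2/7)
7. 998.613ms @ 12/7 + 166.436ms (2/7)
8. 1165.049ms @ 2 + 582.524ms (1)
9. 1747.573ms @ 3 + 436.893ms (3/4)
10. 2184.466ms @ 15/4 + 145.631ms (1/4)
11. 2330.097ms @ 4 + 166.436ms (2/7)
12. 2496.533ms @ 30/7 + 166.436ms (2/7)
13. 2662.968ms @ 32/7 + 166.436ms (2/7)
14. 2829.404ms @ 34/7 + 166.436ms (2/7)
15. 2995.839ms @ 36/7 + 166.436ms (2/7)
16. 3162.275ms @ 38/7 + 83.218ms (1/7)
17. 3245.492ms @ 39/7 + 83.218ms (1/7)
18. 3328.71ms @ 40/7 + 166.436ms (2/7)
19. 3495.146ms @ 6 + 582.524ms (1)
20. 4077.67ms @ 7 + 582.524ms (1)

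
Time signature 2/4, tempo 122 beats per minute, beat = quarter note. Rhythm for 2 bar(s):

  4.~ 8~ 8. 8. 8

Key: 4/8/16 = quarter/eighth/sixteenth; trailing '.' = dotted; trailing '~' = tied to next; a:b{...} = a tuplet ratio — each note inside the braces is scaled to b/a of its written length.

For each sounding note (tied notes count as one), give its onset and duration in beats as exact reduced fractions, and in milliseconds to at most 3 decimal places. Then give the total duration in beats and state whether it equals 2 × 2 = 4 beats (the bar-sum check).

1) 0.0ms=0b +1352.459ms=11/4b
2) 1352.459ms=11/4b +368.852ms=3/4b
3) 1721.311ms=7/2b +245.902ms=1/2b
Σ=4b of 4 (122bpm 2/4) — PASS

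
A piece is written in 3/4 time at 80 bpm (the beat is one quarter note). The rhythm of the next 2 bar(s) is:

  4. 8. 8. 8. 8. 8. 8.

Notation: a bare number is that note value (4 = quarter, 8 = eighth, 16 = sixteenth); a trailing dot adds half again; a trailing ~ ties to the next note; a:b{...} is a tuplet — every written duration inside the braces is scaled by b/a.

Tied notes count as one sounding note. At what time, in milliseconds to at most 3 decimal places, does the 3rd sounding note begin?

note 3 onset = 9/4b = 1687.5ms

1. 0.0ms @ 0 + 1125.0ms (3/2)
2. 1125.0ms @ 3/2 + 562.5ms (3/4)
3. 1687.5ms @ 9/4 + 562.5ms (3/4)
4. 2250.0ms @ 3 + 562.5ms (3/4)
5. 2812.5ms @ 15/4 + 562.5ms (3/4)
6. 3375.0ms @ 9/2 + 562.5ms (3/4)
7. 3937.5ms @ 21/4 + 562.5ms (3/4)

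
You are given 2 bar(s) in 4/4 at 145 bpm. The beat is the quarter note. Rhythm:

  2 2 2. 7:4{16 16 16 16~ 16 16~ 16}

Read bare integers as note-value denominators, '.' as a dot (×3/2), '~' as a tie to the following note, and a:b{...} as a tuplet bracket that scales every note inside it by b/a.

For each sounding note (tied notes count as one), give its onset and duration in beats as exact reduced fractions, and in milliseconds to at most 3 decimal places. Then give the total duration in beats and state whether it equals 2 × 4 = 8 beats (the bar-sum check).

1) 0.0ms=0b +827.586ms=2b
2) 827.586ms=2b +827.586ms=2b
3) 1655.172ms=4b +1241.379ms=3b
4) 2896.552ms=7b +59.113ms=1/7b
5) 2955.665ms=50/7b +59.113ms=1/7b
6) 3014.778ms=51/7b +59.113ms=1/7b
7) 3073.892ms=52/7b +118.227ms=2/7b
8) 3192.118ms=54/7b +118.227ms=2/7b
Σ=8b of 8 (145bpm 4/4) — PASS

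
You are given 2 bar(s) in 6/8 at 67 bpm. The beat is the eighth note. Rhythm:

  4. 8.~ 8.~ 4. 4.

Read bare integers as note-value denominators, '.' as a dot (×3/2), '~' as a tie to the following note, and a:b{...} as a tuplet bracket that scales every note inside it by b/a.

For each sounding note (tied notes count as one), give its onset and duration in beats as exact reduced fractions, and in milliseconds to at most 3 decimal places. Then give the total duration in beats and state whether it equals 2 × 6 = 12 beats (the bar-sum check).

1) 0.0ms=0b +2686.567ms=3b
2) 2686.567ms=3b +5373.134ms=6b
3) 8059.701ms=9b +2686.567ms=3b
Σ=12b of 12 (67bpm 6/8) — PASS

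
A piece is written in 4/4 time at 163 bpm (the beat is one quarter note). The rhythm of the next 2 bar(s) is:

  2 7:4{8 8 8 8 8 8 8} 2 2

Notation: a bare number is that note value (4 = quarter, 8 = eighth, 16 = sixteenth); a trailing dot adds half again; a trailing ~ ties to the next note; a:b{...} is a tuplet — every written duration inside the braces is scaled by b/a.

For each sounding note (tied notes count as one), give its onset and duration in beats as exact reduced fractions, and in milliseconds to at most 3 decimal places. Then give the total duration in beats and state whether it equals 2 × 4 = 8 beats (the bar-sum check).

1) 0.0ms=0b +736.196ms=2b
2) 736.196ms=2b +105.171ms=2/7b
3) 841.367ms=16/7b +105.171ms=2/7b
4) 946.538ms=18/7b +105.171ms=2/7b
5) 1051.709ms=20/7b +105.171ms=2/7b
6) 1156.88ms=22/7b +105.171ms=2/7b
7) 1262.051ms=24/7b +105.171ms=2/7b
8) 1367.222ms=26/7b +105.171ms=2/7b
9) 1472.393ms=4b +736.196ms=2b
10) 2208.589ms=6b +736.196ms=2b
Σ=8b of 8 (163bpm 4/4) — PASS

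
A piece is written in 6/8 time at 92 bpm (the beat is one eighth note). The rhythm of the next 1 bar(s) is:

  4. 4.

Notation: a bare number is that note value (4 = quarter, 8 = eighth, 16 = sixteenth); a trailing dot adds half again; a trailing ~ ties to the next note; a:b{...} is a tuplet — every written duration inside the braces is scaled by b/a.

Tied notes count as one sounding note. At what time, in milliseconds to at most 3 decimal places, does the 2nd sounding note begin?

1. 0.0ms @ 0 + 1956.522ms (3)
2. 1956.522ms @ 3 + 1956.522ms (3)

note 2 onset = 3b = 1956.522ms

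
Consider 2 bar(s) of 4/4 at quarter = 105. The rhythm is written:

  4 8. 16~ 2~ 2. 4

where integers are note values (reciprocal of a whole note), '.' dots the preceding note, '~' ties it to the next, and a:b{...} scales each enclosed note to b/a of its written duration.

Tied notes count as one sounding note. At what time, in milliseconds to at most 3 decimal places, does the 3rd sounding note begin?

note 3 onset = 7/4b = 1000.0ms

1. 0.0ms @ 0 + 571.429ms (1)
2. 571.429ms @ 1 + 428.571ms (3/4)
3. 1000.0ms @ 7/4 + 3000.0ms (21/4)
4. 4000.0ms @ 7 + 571.429ms (1)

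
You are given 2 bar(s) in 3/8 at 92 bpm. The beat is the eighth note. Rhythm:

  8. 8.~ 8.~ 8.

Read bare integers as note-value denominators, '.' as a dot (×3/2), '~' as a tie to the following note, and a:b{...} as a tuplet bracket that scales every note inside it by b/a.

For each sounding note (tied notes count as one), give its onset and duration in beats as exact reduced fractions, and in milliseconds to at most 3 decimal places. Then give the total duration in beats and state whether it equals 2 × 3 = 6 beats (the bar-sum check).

1) 0.0ms=0b +978.261ms=3/2b
2) 978.261ms=3/2b +2934.783ms=9/2b
Σ=6b of 6 (92bpm 3/8) — PASS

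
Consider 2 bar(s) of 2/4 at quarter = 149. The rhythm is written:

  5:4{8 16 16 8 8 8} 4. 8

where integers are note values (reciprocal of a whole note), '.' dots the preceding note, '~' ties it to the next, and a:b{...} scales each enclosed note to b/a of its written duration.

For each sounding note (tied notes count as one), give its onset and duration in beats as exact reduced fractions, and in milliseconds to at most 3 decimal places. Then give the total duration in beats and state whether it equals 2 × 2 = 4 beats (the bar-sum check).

1) 0.0ms=0b +161.074ms=2/5b
2) 161.074ms=2/5b +80.537ms=1/5b
3) 241.611ms=3/5b +80.537ms=1/5b
4) 322.148ms=4/5b +161.074ms=2/5b
5) 483.221ms=6/5b +161.074ms=2/5b
6) 644.295ms=8/5b +161.074ms=2/5b
7) 805.369ms=2b +604.027ms=3/2b
8) 1409.396ms=7/2b +201.342ms=1/2b
Σ=4b of 4 (149bpm 2/4) — PASS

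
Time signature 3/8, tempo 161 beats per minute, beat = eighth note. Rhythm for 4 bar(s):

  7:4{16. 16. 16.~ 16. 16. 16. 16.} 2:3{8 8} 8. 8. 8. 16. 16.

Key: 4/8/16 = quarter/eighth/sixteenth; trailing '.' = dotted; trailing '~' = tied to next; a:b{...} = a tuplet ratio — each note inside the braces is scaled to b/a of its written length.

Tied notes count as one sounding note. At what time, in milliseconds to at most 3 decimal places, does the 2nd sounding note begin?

1. 0.0ms @ 0 + 159.716ms (3/7)
2. 159.716ms @ 3/7 + 159.716ms (3/7)
3. 319.432ms @ 6/7 + 319.432ms (6/7)
4. 638.864ms @ 12/7 + 159.716ms (3/7)
5. 798.58ms @ 15/7 + 159.716ms (3/7)
6. 958.296ms @ 18/7 + 159.716ms (3/7)
7. 1118.012ms @ 3 + 559.006ms (3/2)
8. 1677.019ms @ 9/2 + 559.006ms (3/2)
9. 2236.025ms @ 6 + 559.006ms (3/2)
10. 2795.031ms @ 15/2 + 559.006ms (3/2)
11. 3354.037ms @ 9 + 559.006ms (3/2)
12. 3913.043ms @ 21/2 + 279.503ms (3/4)
13. 4192.547ms @ 45/4 + 279.503ms (3/4)

note 2 onset = 3/7b = 159.716ms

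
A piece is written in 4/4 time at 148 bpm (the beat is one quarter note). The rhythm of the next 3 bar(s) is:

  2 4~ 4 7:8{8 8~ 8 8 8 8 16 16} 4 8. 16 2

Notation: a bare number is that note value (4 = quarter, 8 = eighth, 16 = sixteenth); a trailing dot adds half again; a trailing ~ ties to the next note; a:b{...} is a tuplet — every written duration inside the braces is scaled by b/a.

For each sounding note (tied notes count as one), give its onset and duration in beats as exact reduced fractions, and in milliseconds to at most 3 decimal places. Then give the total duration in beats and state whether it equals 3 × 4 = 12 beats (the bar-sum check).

1) 0.0ms=0b +810.811ms=2b
2) 810.811ms=2b +810.811ms=2b
3) 1621.622ms=4b +231.66ms=4/7b
4) 1853.282ms=32/7b +463.32ms=8/7b
5) 2316.602ms=40/7b +231.66ms=4/7b
6) 2548.263ms=44/7b +231.66ms=4/7b
7) 2779.923ms=48/7b +231.66ms=4/7b
8) 3011.583ms=52/7b +115.83ms=2/7b
9) 3127.413ms=54/7b +115.83ms=2/7b
10) 3243.243ms=8b +405.405ms=1b
11) 3648.649ms=9b +304.054ms=3/4b
12) 3952.703ms=39/4b +101.351ms=1/4b
13) 4054.054ms=10b +810.811ms=2b
Σ=12b of 12 (148bpm 4/4) — PASS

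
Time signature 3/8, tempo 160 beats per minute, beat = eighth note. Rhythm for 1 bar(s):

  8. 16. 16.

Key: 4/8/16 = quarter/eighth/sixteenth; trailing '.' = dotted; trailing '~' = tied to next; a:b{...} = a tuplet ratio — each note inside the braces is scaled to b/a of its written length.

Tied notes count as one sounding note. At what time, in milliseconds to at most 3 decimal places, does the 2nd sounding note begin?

1. 0.0ms @ 0 + 562.5ms (3/2)
2. 562.5ms @ 3/2 + 281.25ms (3/4)
3. 843.75ms @ 9/4 + 281.25ms (3/4)

note 2 onset = 3/2b = 562.5ms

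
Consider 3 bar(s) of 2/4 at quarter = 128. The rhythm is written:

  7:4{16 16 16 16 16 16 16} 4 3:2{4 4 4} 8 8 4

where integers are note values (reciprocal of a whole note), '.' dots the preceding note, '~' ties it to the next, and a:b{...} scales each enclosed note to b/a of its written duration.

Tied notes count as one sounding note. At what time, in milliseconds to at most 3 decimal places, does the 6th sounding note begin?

1. 0.0ms @ 0 + 66.964ms (1/7)
2. 66.964ms @ 1/7 + 66.964ms (1/7)
3. 133.929ms @ 2/7 + 66.964ms (1/7)
4. 200.893ms @ 3/7 + 66.964ms (1/7)
5. 267.857ms @ 4/7 + 66.964ms (1/7)
6. 334.821ms @ 5/7 + 66.964ms (1/7)
7. 401.786ms @ 6/7 + 66.964ms (1/7)
8. 468.75ms @ 1 + 468.75ms (1)
9. 937.5ms @ 2 + 312.5ms (2/3)
10. 1250.0ms @ 8/3 + 312.5ms (2/3)
11. 1562.5ms @ 10/3 + 312.5ms (2/3)
12. 1875.0ms @ 4 + 234.375ms (1/2)
13. 2109.375ms @ 9/2 + 234.375ms (1/2)
14. 2343.75ms @ 5 + 468.75ms (1)

note 6 onset = 5/7b = 334.821ms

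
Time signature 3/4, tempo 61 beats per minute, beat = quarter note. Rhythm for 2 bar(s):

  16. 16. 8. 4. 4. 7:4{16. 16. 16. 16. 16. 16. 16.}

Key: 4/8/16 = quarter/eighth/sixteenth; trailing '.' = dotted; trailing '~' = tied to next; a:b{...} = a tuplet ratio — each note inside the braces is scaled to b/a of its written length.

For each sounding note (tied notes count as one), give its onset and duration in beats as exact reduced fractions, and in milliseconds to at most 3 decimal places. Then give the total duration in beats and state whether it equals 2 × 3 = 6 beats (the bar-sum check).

1) 0.0ms=0b +368.852ms=3/8b
2) 368.852ms=3/8b +368.852ms=3/8b
3) 737.705ms=3/4b +737.705ms=3/4b
4) 1475.41ms=3/2b +1475.41ms=3/2b
5) 2950.82ms=3b +1475.41ms=3/2b
6) 4426.23ms=9/2b +210.773ms=3/14b
7) 4637.002ms=33/7b +210.773ms=3/14b
8) 4847.775ms=69/14b +210.773ms=3/14b
9) 5058.548ms=36/7b +210.773ms=3/14b
10) 5269.321ms=75/14b +210.773ms=3/14b
11) 5480.094ms=39/7b +210.773ms=3/14b
12) 5690.867ms=81/14b +210.773ms=3/14b
Σ=6b of 6 (61bpm 3/4) — PASS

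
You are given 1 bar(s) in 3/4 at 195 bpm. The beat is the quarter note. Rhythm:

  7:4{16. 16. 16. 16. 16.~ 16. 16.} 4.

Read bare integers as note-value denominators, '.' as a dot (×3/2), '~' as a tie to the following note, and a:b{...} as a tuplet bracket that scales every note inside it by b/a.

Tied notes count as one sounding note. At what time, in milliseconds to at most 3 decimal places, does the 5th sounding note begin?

note 5 onset = 6/7b = 263.736ms

1. 0.0ms @ 0 + 65.934ms (3/14)
2. 65.934ms @ 3/14 + 65.934ms (3/14)
3. 131.868ms @ 3/7 + 65.934ms (3/14)
4. 197.802ms @ 9/14 + 65.934ms (3/14)
5. 263.736ms @ 6/7 + 131.868ms (3/7)
6. 395.604ms @ 9/7 + 65.934ms (3/14)
7. 461.538ms @ 3/2 + 461.538ms (3/2)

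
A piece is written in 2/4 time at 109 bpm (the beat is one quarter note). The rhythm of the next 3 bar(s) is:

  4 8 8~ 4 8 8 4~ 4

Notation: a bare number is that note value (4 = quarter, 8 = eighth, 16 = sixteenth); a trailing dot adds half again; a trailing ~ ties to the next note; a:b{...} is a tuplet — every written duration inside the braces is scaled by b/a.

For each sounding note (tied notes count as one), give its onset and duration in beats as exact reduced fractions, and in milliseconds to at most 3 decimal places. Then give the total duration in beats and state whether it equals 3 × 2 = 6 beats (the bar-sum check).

1) 0.0ms=0b +550.459ms=1b
2) 550.459ms=1b +275.229ms=1/2b
3) 825.688ms=3/2b +825.688ms=3/2b
4) 1651.376ms=3b +275.229ms=1/2b
5) 1926.606ms=7/2b +275.229ms=1/2b
6) 2201.835ms=4b +1100.917ms=2b
Σ=6b of 6 (109bpm 2/4) — PASS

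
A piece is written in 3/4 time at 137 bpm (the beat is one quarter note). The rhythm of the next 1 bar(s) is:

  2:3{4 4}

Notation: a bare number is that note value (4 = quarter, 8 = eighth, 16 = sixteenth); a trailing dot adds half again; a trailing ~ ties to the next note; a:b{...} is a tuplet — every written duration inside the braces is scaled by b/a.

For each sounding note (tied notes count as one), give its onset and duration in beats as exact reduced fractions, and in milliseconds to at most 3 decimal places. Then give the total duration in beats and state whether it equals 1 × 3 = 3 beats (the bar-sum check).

1) 0.0ms=0b +656.934ms=3/2b
2) 656.934ms=3/2b +656.934ms=3/2b
Σ=3b of 3 (137bpm 3/4) — PASS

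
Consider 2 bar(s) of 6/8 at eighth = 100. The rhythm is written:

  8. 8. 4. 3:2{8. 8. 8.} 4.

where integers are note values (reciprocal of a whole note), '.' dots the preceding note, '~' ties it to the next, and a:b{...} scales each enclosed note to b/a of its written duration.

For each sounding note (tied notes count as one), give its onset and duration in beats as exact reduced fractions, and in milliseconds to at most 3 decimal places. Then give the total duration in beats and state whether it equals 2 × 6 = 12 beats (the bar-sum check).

1) 0.0ms=0b +900.0ms=3/2b
2) 900.0ms=3/2b +900.0ms=3/2b
3) 1800.0ms=3b +1800.0ms=3b
4) 3600.0ms=6b +600.0ms=1b
5) 4200.0ms=7b +600.0ms=1b
6) 4800.0ms=8b +600.0ms=1b
7) 5400.0ms=9b +1800.0ms=3b
Σ=12b of 12 (100bpm 6/8) — PASS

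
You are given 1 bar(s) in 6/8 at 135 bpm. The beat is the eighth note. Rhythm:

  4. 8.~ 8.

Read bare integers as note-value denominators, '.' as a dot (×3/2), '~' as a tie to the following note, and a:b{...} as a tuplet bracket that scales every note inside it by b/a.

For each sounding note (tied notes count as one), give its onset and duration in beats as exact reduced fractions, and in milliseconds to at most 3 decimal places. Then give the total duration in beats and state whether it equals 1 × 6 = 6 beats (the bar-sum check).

1) 0.0ms=0b +1333.333ms=3b
2) 1333.333ms=3b +1333.333ms=3b
Σ=6b of 6 (135bpm 6/8) — PASS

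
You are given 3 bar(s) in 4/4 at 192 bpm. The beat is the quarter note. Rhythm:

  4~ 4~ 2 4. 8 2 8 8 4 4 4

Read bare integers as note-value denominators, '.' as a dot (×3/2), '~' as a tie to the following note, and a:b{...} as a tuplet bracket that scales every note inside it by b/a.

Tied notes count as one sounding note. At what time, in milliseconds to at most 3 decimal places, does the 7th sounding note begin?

note 7 onset = 9b = 2812.5ms

1. 0.0ms @ 0 + 1250.0ms (4)
2. 1250.0ms @ 4 + 468.75ms (3/2)
3. 1718.75ms @ 11/2 + 156.25ms (1/2)
4. 1875.0ms @ 6 + 625.0ms (2)
5. 2500.0ms @ 8 + 156.25ms (1/2)
6. 2656.25ms @ 17/2 + 156.25ms (1/2)
7. 2812.5ms @ 9 + 312.5ms (1)
8. 3125.0ms @ 10 + 312.5ms (1)
9. 3437.5ms @ 11 + 312.5ms (1)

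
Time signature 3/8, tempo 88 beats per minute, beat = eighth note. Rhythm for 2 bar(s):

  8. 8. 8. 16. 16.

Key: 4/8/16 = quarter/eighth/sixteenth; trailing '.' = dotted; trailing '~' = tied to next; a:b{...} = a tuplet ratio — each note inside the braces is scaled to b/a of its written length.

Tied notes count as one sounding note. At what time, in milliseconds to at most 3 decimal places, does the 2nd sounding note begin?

note 2 onset = 3/2b = 1022.727ms

1. 0.0ms @ 0 + 1022.727ms (3/2)
2. 1022.727ms @ 3/2 + 1022.727ms (3/2)
3. 2045.455ms @ 3 + 1022.727ms (3/2)
4. 3068.182ms @ 9/2 + 511.364ms (3/4)
5. 3579.545ms @ 21/4 + 511.364ms (3/4)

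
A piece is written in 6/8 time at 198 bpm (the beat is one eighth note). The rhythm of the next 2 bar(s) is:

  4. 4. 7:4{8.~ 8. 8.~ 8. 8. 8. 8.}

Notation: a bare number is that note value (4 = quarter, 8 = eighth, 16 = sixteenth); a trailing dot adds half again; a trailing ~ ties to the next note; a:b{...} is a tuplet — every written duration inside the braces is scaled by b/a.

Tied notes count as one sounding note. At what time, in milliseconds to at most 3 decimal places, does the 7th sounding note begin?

1. 0.0ms @ 0 + 909.091ms (3)
2. 909.091ms @ 3 + 909.091ms (3)
3. 1818.182ms @ 6 + 519.481ms (12/7)
4. 2337.662ms @ 54/7 + 519.481ms (12/7)
5. 2857.143ms @ 66/7 + 259.74ms (6/7)
6. 3116.883ms @ 72/7 + 259.74ms (6/7)
7. 3376.623ms @ 78/7 + 259.74ms (6/7)

note 7 onset = 78/7b = 3376.623ms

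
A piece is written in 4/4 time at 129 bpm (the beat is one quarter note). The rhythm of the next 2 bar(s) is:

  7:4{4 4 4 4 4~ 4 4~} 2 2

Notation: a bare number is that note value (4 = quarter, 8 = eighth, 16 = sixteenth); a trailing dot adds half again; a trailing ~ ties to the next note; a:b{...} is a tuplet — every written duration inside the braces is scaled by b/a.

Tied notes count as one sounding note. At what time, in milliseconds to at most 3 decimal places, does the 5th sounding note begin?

1. 0.0ms @ 0 + 265.781ms (4/7)
2. 265.781ms @ 4/7 + 265.781ms (4/7)
3. 531.561ms @ 8/7 + 265.781ms (4/7)
4. 797.342ms @ 12/7 + 265.781ms (4/7)
5. 1063.123ms @ 16/7 + 531.561ms (8/7)
6. 1594.684ms @ 24/7 + 1196.013ms (18/7)
7. 2790.698ms @ 6 + 930.233ms (2)

note 5 onset = 16/7b = 1063.123ms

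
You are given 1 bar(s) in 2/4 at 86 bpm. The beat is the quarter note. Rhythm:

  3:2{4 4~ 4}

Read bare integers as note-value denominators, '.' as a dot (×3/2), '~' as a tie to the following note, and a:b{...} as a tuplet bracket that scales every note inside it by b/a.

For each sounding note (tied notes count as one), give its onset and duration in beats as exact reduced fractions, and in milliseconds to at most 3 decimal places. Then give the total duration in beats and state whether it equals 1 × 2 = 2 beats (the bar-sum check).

1) 0.0ms=0b +465.116ms=2/3b
2) 465.116ms=2/3b +930.233ms=4/3b
Σ=2b of 2 (86bpm 2/4) — PASS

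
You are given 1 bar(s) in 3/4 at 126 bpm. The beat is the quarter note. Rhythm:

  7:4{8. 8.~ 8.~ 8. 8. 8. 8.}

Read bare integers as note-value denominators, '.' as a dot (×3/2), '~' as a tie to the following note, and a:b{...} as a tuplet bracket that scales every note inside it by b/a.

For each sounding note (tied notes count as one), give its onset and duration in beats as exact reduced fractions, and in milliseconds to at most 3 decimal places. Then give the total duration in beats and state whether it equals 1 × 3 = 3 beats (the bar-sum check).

1) 0.0ms=0b +204.082ms=3/7b
2) 204.082ms=3/7b +612.245ms=9/7b
3) 816.327ms=12/7b +204.082ms=3/7b
4) 1020.408ms=15/7b +204.082ms=3/7b
5) 1224.49ms=18/7b +204.082ms=3/7b
Σ=3b of 3 (126bpm 3/4) — PASS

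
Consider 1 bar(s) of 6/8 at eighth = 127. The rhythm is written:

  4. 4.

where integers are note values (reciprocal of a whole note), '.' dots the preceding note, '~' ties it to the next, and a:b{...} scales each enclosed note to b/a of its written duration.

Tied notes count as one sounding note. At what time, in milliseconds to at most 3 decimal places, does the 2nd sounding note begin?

note 2 onset = 3b = 1417.323ms

1. 0.0ms @ 0 + 1417.323ms (3)
2. 1417.323ms @ 3 + 1417.323ms (3)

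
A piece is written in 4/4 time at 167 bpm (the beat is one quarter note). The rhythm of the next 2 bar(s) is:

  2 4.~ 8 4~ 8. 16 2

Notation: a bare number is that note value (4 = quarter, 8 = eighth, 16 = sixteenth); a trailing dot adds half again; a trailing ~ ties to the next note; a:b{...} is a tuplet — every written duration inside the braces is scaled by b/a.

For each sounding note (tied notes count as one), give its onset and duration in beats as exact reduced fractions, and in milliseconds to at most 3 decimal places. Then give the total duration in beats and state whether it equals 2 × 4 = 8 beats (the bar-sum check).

1) 0.0ms=0b +718.563ms=2b
2) 718.563ms=2b +718.563ms=2b
3) 1437.126ms=4b +628.743ms=7/4b
4) 2065.868ms=23/4b +89.82ms=1/4b
5) 2155.689ms=6b +718.563ms=2b
Σ=8b of 8 (167bpm 4/4) — PASS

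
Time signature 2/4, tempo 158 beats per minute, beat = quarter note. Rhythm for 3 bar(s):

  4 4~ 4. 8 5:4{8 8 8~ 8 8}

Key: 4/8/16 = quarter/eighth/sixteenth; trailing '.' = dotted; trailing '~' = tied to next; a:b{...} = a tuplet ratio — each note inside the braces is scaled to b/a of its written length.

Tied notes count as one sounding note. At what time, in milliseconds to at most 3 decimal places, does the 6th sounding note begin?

1. 0.0ms @ 0 + 379.747ms (1)
2. 379.747ms @ 1 + 949.367ms (5/2)
3. 1329.114ms @ 7/2 + 189.873ms (1/2)
4. 1518.987ms @ 4 + 151.899ms (2/5)
5. 1670.886ms @ 22/5 + 151.899ms (2/5)
6. 1822.785ms @ 24/5 + 303.797ms (4/5)
7. 2126.582ms @ 28/5 + 151.899ms (2/5)

note 6 onset = 24/5b = 1822.785ms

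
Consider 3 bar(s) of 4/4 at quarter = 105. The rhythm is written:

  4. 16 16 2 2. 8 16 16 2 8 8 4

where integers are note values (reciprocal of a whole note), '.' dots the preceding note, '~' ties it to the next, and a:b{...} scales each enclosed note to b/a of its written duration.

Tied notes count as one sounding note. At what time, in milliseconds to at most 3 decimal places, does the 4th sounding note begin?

note 4 onset = 2b = 1142.857ms

1. 0.0ms @ 0 + 857.143ms (3/2)
2. 857.143ms @ 3/2 + 142.857ms (1/4)
3. 1000.0ms @ 7/4 + 142.857ms (1/4)
4. 1142.857ms @ 2 + 1142.857ms (2)
5. 2285.714ms @ 4 + 1714.286ms (3)
6. 4000.0ms @ 7 + 285.714ms (1/2)
7. 4285.714ms @ 15/2 + 142.857ms (1/4)
8. 4428.571ms @ 31/4 + 142.857ms (1/4)
9. 4571.429ms @ 8 + 1142.857ms (2)
10. 5714.286ms @ 10 + 285.714ms (1/2)
11. 6000.0ms @ 21/2 + 285.714ms (1/2)
12. 6285.714ms @ 11 + 571.429ms (1)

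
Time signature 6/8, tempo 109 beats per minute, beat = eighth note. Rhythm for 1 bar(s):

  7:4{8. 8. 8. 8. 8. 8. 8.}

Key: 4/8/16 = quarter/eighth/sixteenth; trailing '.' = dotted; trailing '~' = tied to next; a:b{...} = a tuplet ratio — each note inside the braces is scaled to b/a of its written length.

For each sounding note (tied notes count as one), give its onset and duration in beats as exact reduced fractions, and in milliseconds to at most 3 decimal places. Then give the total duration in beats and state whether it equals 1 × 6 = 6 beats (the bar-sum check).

1) 0.0ms=0b +471.822ms=6/7b
2) 471.822ms=6/7b +471.822ms=6/7b
3) 943.644ms=12/7b +471.822ms=6/7b
4) 1415.465ms=18/7b +471.822ms=6/7b
5) 1887.287ms=24/7b +471.822ms=6/7b
6) 2359.109ms=30/7b +471.822ms=6/7b
7) 2830.931ms=36/7b +471.822ms=6/7b
Σ=6b of 6 (109bpm 6/8) — PASS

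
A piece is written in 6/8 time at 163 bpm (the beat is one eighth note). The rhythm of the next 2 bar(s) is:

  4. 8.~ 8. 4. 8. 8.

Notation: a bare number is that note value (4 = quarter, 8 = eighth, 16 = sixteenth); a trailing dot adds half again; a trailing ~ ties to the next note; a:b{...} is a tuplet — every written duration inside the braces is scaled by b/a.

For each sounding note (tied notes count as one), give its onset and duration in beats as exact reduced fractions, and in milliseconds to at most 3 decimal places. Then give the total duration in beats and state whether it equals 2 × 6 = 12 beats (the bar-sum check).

1) 0.0ms=0b +1104.294ms=3b
2) 1104.294ms=3b +1104.294ms=3b
3) 2208.589ms=6b +1104.294ms=3b
4) 3312.883ms=9b +552.147ms=3/2b
5) 3865.031ms=21/2b +552.147ms=3/2b
Σ=12b of 12 (163bpm 6/8) — PASS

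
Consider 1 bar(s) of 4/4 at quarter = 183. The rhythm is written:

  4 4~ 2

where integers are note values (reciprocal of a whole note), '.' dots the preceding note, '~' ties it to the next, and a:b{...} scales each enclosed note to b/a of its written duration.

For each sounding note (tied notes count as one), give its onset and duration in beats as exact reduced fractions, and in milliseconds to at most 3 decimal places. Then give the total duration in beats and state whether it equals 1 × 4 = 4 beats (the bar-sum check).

1) 0.0ms=0b +327.869ms=1b
2) 327.869ms=1b +983.607ms=3b
Σ=4b of 4 (183bpm 4/4) — PASS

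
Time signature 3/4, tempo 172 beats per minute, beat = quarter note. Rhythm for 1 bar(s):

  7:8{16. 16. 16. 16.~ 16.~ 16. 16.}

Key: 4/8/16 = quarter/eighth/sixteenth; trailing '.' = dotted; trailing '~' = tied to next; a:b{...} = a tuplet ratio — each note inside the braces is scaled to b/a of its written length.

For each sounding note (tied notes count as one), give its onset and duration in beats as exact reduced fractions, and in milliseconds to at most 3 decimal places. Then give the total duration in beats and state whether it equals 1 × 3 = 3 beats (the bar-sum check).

1) 0.0ms=0b +149.502ms=3/7b
2) 149.502ms=3/7b +149.502ms=3/7b
3) 299.003ms=6/7b +149.502ms=3/7b
4) 448.505ms=9/7b +448.505ms=9/7b
5) 897.01ms=18/7b +149.502ms=3/7b
Σ=3b of 3 (172bpm 3/4) — PASS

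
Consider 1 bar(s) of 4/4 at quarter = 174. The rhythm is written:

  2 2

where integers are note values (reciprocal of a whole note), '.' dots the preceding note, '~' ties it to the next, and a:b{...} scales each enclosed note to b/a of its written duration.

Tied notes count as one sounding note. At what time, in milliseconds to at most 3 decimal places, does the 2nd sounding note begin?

1. 0.0ms @ 0 + 689.655ms (2)
2. 689.655ms @ 2 + 689.655ms (2)

note 2 onset = 2b = 689.655ms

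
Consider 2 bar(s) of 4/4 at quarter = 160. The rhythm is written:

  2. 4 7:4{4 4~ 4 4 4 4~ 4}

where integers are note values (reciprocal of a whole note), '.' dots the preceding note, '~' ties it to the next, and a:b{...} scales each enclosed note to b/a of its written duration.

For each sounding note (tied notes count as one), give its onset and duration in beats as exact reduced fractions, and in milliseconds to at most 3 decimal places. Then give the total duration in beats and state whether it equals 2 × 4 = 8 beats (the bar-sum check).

1) 0.0ms=0b +1125.0ms=3b
2) 1125.0ms=3b +375.0ms=1b
3) 1500.0ms=4b +214.286ms=4/7b
4) 1714.286ms=32/7b +428.571ms=8/7b
5) 2142.857ms=40/7b +214.286ms=4/7b
6) 2357.143ms=44/7b +214.286ms=4/7b
7) 2571.429ms=48/7b +428.571ms=8/7b
Σ=8b of 8 (160bpm 4/4) — PASS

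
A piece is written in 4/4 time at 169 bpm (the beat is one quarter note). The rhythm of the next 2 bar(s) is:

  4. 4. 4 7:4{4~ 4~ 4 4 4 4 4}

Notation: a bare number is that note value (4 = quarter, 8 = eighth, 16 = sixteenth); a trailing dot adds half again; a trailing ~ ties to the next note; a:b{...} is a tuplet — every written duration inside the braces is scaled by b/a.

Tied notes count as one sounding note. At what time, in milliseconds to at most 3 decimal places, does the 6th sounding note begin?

note 6 onset = 44/7b = 2231.615ms

1. 0.0ms @ 0 + 532.544ms (3/2)
2. 532.544ms @ 3/2 + 532.544ms (3/2)
3. 1065.089ms @ 3 + 355.03ms (1)
4. 1420.118ms @ 4 + 608.622ms (12/7)
5. 2028.74ms @ 40/7 + 202.874ms (4/7)
6. 2231.615ms @ 44/7 + 202.874ms (4/7)
7. 2434.489ms @ 48/7 + 202.874ms (4/7)
8. 2637.363ms @ 52/7 + 202.874ms (4/7)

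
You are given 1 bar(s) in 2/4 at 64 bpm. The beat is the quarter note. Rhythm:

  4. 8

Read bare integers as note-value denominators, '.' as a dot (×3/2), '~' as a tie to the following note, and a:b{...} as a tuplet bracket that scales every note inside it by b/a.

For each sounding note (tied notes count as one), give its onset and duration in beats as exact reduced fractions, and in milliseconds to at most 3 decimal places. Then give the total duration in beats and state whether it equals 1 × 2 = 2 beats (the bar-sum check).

1) 0.0ms=0b +1406.25ms=3/2b
2) 1406.25ms=3/2b +468.75ms=1/2b
Σ=2b of 2 (64bpm 2/4) — PASS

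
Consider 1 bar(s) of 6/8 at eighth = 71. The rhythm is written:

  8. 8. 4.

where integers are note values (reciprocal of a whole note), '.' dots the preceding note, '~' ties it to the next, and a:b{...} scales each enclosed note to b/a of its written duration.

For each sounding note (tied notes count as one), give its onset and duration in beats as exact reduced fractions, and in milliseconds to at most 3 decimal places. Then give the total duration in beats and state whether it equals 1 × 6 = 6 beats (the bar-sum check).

1) 0.0ms=0b +1267.606ms=3/2b
2) 1267.606ms=3/2b +1267.606ms=3/2b
3) 2535.211ms=3b +2535.211ms=3b
Σ=6b of 6 (71bpm 6/8) — PASS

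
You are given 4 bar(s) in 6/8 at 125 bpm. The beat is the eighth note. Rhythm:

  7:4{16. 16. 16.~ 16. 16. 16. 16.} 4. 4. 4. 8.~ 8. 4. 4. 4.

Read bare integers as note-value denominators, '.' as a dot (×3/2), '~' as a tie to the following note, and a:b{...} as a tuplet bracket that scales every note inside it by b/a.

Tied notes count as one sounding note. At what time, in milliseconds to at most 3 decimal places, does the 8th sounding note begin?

1. 0.0ms @ 0 + 205.714ms (3/7)
2. 205.714ms @ 3/7 + 205.714ms (3/7)
3. 411.429ms @ 6/7 + 411.429ms (6/7)
4. 822.857ms @ 12/7 + 205.714ms (3/7)
5. 1028.571ms @ 15/7 + 205.714ms (3/7)
6. 1234.286ms @ 18/7 + 205.714ms (3/7)
7. 1440.0ms @ 3 + 1440.0ms (3)
8. 2880.0ms @ 6 + 1440.0ms (3)
9. 4320.0ms @ 9 + 1440.0ms (3)
10. 5760.0ms @ 12 + 1440.0ms (3)
11. 7200.0ms @ 15 + 1440.0ms (3)
12. 8640.0ms @ 18 + 1440.0ms (3)
13. 10080.0ms @ 21 + 1440.0ms (3)

note 8 onset = 6b = 2880.0ms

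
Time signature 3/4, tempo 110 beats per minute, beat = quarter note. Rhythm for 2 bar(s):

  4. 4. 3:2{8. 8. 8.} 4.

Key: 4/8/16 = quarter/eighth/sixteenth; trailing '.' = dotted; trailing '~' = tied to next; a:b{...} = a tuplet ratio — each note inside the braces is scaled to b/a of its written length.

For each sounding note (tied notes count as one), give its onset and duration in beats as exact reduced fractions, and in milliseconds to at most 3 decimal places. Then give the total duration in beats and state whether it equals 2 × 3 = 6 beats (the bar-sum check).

1) 0.0ms=0b +818.182ms=3/2b
2) 818.182ms=3/2b +818.182ms=3/2b
3) 1636.364ms=3b +272.727ms=1/2b
4) 1909.091ms=7/2b +272.727ms=1/2b
5) 2181.818ms=4b +272.727ms=1/2b
6) 2454.545ms=9/2b +818.182ms=3/2b
Σ=6b of 6 (110bpm 3/4) — PASS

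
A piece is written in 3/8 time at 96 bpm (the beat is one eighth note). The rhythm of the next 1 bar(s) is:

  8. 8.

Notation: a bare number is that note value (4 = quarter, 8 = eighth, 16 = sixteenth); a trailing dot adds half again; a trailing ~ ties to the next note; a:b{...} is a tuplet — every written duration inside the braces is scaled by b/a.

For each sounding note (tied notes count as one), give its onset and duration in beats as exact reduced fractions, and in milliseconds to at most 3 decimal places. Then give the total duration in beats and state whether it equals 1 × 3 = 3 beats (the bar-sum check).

1) 0.0ms=0b +937.5ms=3/2b
2) 937.5ms=3/2b +937.5ms=3/2b
Σ=3b of 3 (96bpm 3/8) — PASS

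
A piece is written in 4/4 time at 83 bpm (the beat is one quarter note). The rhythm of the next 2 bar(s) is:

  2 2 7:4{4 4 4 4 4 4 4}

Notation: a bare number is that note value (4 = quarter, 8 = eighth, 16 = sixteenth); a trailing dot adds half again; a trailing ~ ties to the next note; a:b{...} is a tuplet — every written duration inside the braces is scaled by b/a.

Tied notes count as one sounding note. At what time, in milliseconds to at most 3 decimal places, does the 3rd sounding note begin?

note 3 onset = 4b = 2891.566ms

1. 0.0ms @ 0 + 1445.783ms (2)
2. 1445.783ms @ 2 + 1445.783ms (2)
3. 2891.566ms @ 4 + 413.081ms (4/7)
4. 3304.647ms @ 32/7 + 413.081ms (4/7)
5. 3717.728ms @ 36/7 + 413.081ms (4/7)
6. 4130.809ms @ 40/7 + 413.081ms (4/7)
7. 4543.89ms @ 44/7 + 413.081ms (4/7)
8. 4956.971ms @ 48/7 + 413.081ms (4/7)
9. 5370.052ms @ 52/7 + 413.081ms (4/7)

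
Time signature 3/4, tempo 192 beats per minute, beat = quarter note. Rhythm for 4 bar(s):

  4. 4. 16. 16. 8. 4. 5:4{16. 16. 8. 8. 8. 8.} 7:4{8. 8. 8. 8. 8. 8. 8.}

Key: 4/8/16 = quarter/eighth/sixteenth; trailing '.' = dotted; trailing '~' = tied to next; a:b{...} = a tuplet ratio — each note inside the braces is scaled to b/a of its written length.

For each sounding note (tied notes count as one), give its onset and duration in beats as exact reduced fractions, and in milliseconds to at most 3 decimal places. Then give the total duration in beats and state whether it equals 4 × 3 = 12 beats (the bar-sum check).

1) 0.0ms=0b +468.75ms=3/2b
2) 468.75ms=3/2b +468.75ms=3/2b
3) 937.5ms=3b +117.188ms=3/8b
4) 1054.688ms=27/8b +117.188ms=3/8b
5) 1171.875ms=15/4b +234.375ms=3/4b
6) 1406.25ms=9/2b +468.75ms=3/2b
7) 1875.0ms=6b +93.75ms=3/10b
8) 1968.75ms=63/10b +93.75ms=3/10b
9) 2062.5ms=33/5b +187.5ms=3/5b
10) 2250.0ms=36/5b +187.5ms=3/5b
11) 2437.5ms=39/5b +187.5ms=3/5b
12) 2625.0ms=42/5b +187.5ms=3/5b
13) 2812.5ms=9b +133.929ms=3/7b
14) 2946.429ms=66/7b +133.929ms=3/7b
15) 3080.357ms=69/7b +133.929ms=3/7b
16) 3214.286ms=72/7b +133.929ms=3/7b
17) 3348.214ms=75/7b +133.929ms=3/7b
18) 3482.143ms=78/7b +133.929ms=3/7b
19) 3616.071ms=81/7b +133.929ms=3/7b
Σ=12b of 12 (192bpm 3/4) — PASS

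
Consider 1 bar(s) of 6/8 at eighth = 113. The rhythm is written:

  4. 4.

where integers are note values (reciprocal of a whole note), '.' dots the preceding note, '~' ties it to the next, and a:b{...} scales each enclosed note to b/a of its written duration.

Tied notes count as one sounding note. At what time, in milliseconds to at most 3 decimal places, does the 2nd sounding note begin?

1. 0.0ms @ 0 + 1592.92ms (3)
2. 1592.92ms @ 3 + 1592.92ms (3)

note 2 onset = 3b = 1592.92ms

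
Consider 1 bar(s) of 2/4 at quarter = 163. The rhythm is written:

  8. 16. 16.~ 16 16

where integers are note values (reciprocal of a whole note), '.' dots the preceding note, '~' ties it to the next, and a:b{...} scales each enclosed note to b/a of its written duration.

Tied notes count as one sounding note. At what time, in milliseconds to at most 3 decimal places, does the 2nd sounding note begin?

note 2 onset = 3/4b = 276.074ms

1. 0.0ms @ 0 + 276.074ms (3/4)
2. 276.074ms @ 3/4 + 138.037ms (3/8)
3. 414.11ms @ 9/8 + 230.061ms (5/8)
4. 644.172ms @ 7/4 + 92.025ms (1/4)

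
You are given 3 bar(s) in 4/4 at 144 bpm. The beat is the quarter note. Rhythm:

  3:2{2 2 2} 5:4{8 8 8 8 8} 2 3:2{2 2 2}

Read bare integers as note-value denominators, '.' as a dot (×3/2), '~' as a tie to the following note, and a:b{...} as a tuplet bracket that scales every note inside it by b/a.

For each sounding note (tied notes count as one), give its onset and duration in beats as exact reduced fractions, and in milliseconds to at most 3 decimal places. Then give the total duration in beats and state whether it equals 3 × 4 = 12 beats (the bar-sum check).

1) 0.0ms=0b +555.556ms=4/3b
2) 555.556ms=4/3b +555.556ms=4/3b
3) 1111.111ms=8/3b +555.556ms=4/3b
4) 1666.667ms=4b +166.667ms=2/5b
5) 1833.333ms=22/5b +166.667ms=2/5b
6) 2000.0ms=24/5b +166.667ms=2/5b
7) 2166.667ms=26/5b +166.667ms=2/5b
8) 2333.333ms=28/5b +166.667ms=2/5b
9) 2500.0ms=6b +833.333ms=2b
10) 3333.333ms=8b +555.556ms=4/3b
11) 3888.889ms=28/3b +555.556ms=4/3b
12) 4444.444ms=32/3b +555.556ms=4/3b
Σ=12b of 12 (144bpm 4/4) — PASS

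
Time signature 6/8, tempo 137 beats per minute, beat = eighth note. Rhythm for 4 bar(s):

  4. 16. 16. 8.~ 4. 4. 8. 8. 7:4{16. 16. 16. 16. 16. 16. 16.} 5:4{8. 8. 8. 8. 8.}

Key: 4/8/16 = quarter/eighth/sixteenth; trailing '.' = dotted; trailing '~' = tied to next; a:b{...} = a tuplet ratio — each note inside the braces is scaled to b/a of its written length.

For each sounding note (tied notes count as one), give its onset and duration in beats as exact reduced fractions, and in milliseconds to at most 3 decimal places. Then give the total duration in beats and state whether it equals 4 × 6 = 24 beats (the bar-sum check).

1) 0.0ms=0b +1313.869ms=3b
2) 1313.869ms=3b +328.467ms=3/4b
3) 1642.336ms=15/4b +328.467ms=3/4b
4) 1970.803ms=9/2b +1970.803ms=9/2b
5) 3941.606ms=9b +1313.869ms=3b
6) 5255.474ms=12b +656.934ms=3/2b
7) 5912.409ms=27/2b +656.934ms=3/2b
8) 6569.343ms=15b +187.696ms=3/7b
9) 6757.039ms=108/7b +187.696ms=3/7b
10) 6944.734ms=111/7b +187.696ms=3/7b
11) 7132.43ms=114/7b +187.696ms=3/7b
12) 7320.125ms=117/7b +187.696ms=3/7b
13) 7507.821ms=120/7b +187.696ms=3/7b
14) 7695.516ms=123/7b +187.696ms=3/7b
15) 7883.212ms=18b +525.547ms=6/5b
16) 8408.759ms=96/5b +525.547ms=6/5b
17) 8934.307ms=102/5b +525.547ms=6/5b
18) 9459.854ms=108/5b +525.547ms=6/5b
19) 9985.401ms=114/5b +525.547ms=6/5b
Σ=24b of 24 (137bpm 6/8) — PASS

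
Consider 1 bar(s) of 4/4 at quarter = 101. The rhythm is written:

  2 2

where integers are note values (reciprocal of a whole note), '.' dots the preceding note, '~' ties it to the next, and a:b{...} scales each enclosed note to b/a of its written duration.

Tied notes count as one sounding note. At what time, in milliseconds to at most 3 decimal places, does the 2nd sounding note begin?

1. 0.0ms @ 0 + 1188.119ms (2)
2. 1188.119ms @ 2 + 1188.119ms (2)

note 2 onset = 2b = 1188.119ms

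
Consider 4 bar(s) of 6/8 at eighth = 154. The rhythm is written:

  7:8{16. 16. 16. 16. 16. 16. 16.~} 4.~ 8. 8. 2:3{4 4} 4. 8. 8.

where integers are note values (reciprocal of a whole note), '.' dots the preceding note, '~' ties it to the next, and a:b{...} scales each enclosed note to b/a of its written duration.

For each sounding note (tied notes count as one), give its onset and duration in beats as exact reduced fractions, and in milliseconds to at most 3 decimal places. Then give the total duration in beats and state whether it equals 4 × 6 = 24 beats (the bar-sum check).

1) 0.0ms=0b +333.952ms=6/7b
2) 333.952ms=6/7b +333.952ms=6/7b
3) 667.904ms=12/7b +333.952ms=6/7b
4) 1001.855ms=18/7b +333.952ms=6/7b
5) 1335.807ms=24/7b +333.952ms=6/7b
6) 1669.759ms=30/7b +333.952ms=6/7b
7) 2003.711ms=36/7b +2087.199ms=75/14b
8) 4090.909ms=21/2b +584.416ms=3/2b
9) 4675.325ms=12b +1168.831ms=3b
10) 5844.156ms=15b +1168.831ms=3b
11) 7012.987ms=18b +1168.831ms=3b
12) 8181.818ms=21b +584.416ms=3/2b
13) 8766.234ms=45/2b +584.416ms=3/2b
Σ=24b of 24 (154bpm 6/8) — PASS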